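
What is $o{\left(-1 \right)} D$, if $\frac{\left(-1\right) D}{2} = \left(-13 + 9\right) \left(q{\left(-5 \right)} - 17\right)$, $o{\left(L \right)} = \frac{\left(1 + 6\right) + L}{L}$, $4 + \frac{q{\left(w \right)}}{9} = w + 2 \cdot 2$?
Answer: $2976$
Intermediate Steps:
$q{\left(w \right)} = 9 w$ ($q{\left(w \right)} = -36 + 9 \left(w + 2 \cdot 2\right) = -36 + 9 \left(w + 4\right) = -36 + 9 \left(4 + w\right) = -36 + \left(36 + 9 w\right) = 9 w$)
$o{\left(L \right)} = \frac{7 + L}{L}$
$D = -496$ ($D = - 2 \left(-13 + 9\right) \left(9 \left(-5\right) - 17\right) = - 2 \left(- 4 \left(-45 - 17\right)\right) = - 2 \left(\left(-4\right) \left(-62\right)\right) = \left(-2\right) 248 = -496$)
$o{\left(-1 \right)} D = \frac{7 - 1}{-1} \left(-496\right) = \left(-1\right) 6 \left(-496\right) = \left(-6\right) \left(-496\right) = 2976$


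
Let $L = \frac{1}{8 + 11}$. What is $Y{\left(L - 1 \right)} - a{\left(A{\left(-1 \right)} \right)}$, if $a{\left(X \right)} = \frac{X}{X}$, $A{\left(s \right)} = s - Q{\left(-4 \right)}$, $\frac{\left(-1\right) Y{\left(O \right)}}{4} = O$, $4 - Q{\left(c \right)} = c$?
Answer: $\frac{53}{19} \approx 2.7895$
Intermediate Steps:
$L = \frac{1}{19} \approx 0.052632$
$Q{\left(c \right)} = 4 - c$
$Y{\left(O \right)} = - 4 O$
$A{\left(s \right)} = -8 + s$ ($A{\left(s \right)} = s - \left(4 - -4\right) = s - \left(4 + 4\right) = s - 8 = -8 + s$)
$a{\left(X \right)} = 1$
$Y{\left(L - 1 \right)} - a{\left(A{\left(-1 \right)} \right)} = - 4 \left(\frac{1}{19} - 1\right) - 1 = \left(-4\right) \left(- \frac{18}{19}\right) - 1 = \frac{72}{19} - 1 = \frac{53}{19}$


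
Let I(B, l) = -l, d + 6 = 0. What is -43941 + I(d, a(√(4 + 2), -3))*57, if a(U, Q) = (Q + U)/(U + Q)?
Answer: -43998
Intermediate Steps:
d = -6 (d = -6 + 0 = -6)
a(U, Q) = 1 (a(U, Q) = (Q + U)/(Q + U) = 1)
-43941 + I(d, a(√(4 + 2), -3))*57 = -43941 - 1*1*57 = -43941 - 1*57 = -43941 - 57 = -43998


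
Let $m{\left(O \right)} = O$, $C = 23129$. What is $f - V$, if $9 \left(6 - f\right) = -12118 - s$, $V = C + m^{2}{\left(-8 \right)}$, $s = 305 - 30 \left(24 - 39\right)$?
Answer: $- \frac{65270}{3} \approx -21757.0$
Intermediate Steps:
$s = 755$ ($s = 305 - -450 = 305 + 450 = 755$)
$V = 23193$ ($V = 23129 + \left(-8\right)^{2} = 23129 + 64 = 23193$)
$f = \frac{4309}{3}$ ($f = 6 - \frac{-12118 - 755}{9} = 6 - - \frac{4291}{3} = 6 + \frac{4291}{3} = \frac{4309}{3} \approx 1436.3$)
$f - V = \frac{4309}{3} - 23193 = - \frac{65270}{3}$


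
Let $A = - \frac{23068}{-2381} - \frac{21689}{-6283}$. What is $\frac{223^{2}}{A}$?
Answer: $\frac{743937037967}{196577753} \approx 3784.4$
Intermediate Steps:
$A = \frac{196577753}{14959823}$ ($A = \left(-23068\right) \left(- \frac{1}{2381}\right) - - \frac{21689}{6283} = \frac{23068}{2381} + \frac{21689}{6283} = \frac{196577753}{14959823} \approx 13.14$)
$\frac{223^{2}}{A} = \frac{223^{2}}{\frac{196577753}{14959823}} = 49729 \cdot \frac{14959823}{196577753} = \frac{743937037967}{196577753}$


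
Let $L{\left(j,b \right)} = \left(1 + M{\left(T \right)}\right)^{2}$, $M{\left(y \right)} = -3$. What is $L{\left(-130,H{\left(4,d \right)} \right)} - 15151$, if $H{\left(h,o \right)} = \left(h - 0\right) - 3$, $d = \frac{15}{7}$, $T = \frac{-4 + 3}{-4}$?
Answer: $-15147$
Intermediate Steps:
$T = \frac{1}{4}$ ($T = \left(-1\right) \left(- \frac{1}{4}\right) = \frac{1}{4} \approx 0.25$)
$d = \frac{15}{7}$ ($d = 15 \cdot \frac{1}{7} = \frac{15}{7} \approx 2.1429$)
$H{\left(h,o \right)} = -3 + h$ ($H{\left(h,o \right)} = \left(h + 0\right) - 3 = h - 3 = -3 + h$)
$L{\left(j,b \right)} = 4$ ($L{\left(j,b \right)} = \left(1 - 3\right)^{2} = \left(-2\right)^{2} = 4$)
$L{\left(-130,H{\left(4,d \right)} \right)} - 15151 = 4 - 15151 = -15147$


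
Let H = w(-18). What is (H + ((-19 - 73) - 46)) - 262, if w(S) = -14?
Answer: -414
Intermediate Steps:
H = -14
(H + ((-19 - 73) - 46)) - 262 = (-14 + ((-19 - 73) - 46)) - 262 = (-14 + (-92 - 46)) - 262 = (-14 - 138) - 262 = -152 - 262 = -414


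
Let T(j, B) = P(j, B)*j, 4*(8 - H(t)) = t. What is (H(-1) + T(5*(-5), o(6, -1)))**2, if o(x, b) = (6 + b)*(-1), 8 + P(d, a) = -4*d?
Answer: 84033889/16 ≈ 5.2521e+6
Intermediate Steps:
P(d, a) = -8 - 4*d
H(t) = 8 - t/4
o(x, b) = -6 - b
T(j, B) = j*(-8 - 4*j) (T(j, B) = (-8 - 4*j)*j = j*(-8 - 4*j))
(H(-1) + T(5*(-5), o(6, -1)))**2 = ((8 - 1/4*(-1)) - 4*5*(-5)*(2 + 5*(-5)))**2 = ((8 + 1/4) - 4*(-25)*(2 - 25))**2 = (33/4 - 4*(-25)*(-23))**2 = (33/4 - 2300)**2 = (-9167/4)**2 = 84033889/16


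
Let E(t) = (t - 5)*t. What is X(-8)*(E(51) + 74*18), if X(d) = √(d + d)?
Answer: 14712*I ≈ 14712.0*I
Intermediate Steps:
E(t) = t*(-5 + t) (E(t) = (-5 + t)*t = t*(-5 + t))
X(d) = √2*√d (X(d) = √(2*d) = √2*√d)
X(-8)*(E(51) + 74*18) = (√2*√(-8))*(51*(-5 + 51) + 74*18) = (√2*(2*I*√2))*(51*46 + 1332) = (4*I)*(2346 + 1332) = (4*I)*3678 = 14712*I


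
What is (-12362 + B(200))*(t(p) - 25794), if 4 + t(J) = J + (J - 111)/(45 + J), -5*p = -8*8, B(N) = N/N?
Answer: 460596434909/1445 ≈ 3.1875e+8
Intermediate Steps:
B(N) = 1
p = 64/5 (p = -(-8)*8/5 = -1/5*(-64) = 64/5 ≈ 12.800)
t(J) = -4 + J + (-111 + J)/(45 + J) (t(J) = -4 + (J + (J - 111)/(45 + J)) = -4 + (J + (-111 + J)/(45 + J)) = -4 + J + (-111 + J)/(45 + J))
(-12362 + B(200))*(t(p) - 25794) = (-12362 + 1)*((-291 + (64/5)**2 + 42*(64/5))/(45 + 64/5) - 25794) = -12361*((-291 + 4096/25 + 2688/5)/(289/5) - 25794) = -12361*((5/289)*(10261/25) - 25794) = -12361*(10261/1445 - 25794) = -12361*(-37262069/1445) = 460596434909/1445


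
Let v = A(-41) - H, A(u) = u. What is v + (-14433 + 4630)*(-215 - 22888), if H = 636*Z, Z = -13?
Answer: 226486936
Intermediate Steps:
H = -8268 (H = 636*(-13) = -8268)
v = 8227 (v = -41 - 1*(-8268) = -41 + 8268 = 8227)
v + (-14433 + 4630)*(-215 - 22888) = 8227 + (-14433 + 4630)*(-215 - 22888) = 8227 - 9803*(-23103) = 8227 + 226478709 = 226486936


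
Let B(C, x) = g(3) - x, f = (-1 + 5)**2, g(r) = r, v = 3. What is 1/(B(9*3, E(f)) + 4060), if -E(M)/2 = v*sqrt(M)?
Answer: 1/4087 ≈ 0.00024468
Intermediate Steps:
f = 16 (f = 4**2 = 16)
E(M) = -6*sqrt(M)
B(C, x) = 3 - x
1/(B(9*3, E(f)) + 4060) = 1/((3 - (-6)*sqrt(16)) + 4060) = 1/((3 - (-6)*4) + 4060) = 1/((3 - 1*(-24)) + 4060) = 1/((3 + 24) + 4060) = 1/(27 + 4060) = 1/4087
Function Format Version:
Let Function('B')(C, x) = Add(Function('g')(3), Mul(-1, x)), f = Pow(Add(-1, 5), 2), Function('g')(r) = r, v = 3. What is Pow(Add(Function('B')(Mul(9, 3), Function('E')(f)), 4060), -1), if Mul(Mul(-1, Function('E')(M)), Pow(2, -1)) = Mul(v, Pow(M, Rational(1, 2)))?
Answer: Rational(1, 4087) ≈ 0.00024468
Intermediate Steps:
f = 16 (f = Pow(4, 2) = 16)
Function('E')(M) = Mul(-6, Pow(M, Rational(1, 2))) (Function('E')(M) = Mul(-2, Mul(3, Pow(M, Rational(1, 2)))) = Mul(-6, Pow(M, Rational(1, 2))))
Function('B')(C, x) = Add(3, Mul(-1, x))
Pow(Add(Function('B')(Mul(9, 3), Function('E')(f)), 4060), -1) = Pow(Add(Add(3, Mul(-1, Mul(-6, Pow(16, Rational(1, 2))))), 4060), -1) = Pow(Add(Add(3, Mul(-1, Mul(-6, 4))), 4060), -1) = Pow(Add(Add(3, Mul(-1, -24)), 4060), -1) = Pow(Add(Add(3, 24), 4060), -1) = Pow(Add(27, 4060), -1) = Pow(4087, -1) = Rational(1, 4087)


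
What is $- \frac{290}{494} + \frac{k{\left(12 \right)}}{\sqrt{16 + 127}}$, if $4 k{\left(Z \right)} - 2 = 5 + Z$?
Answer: $- \frac{145}{247} + \frac{19 \sqrt{143}}{572} \approx -0.18983$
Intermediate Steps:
$k{\left(Z \right)} = \frac{7}{4} + \frac{Z}{4}$ ($k{\left(Z \right)} = \frac{1}{2} + \frac{5 + Z}{4} = \frac{1}{2} + \left(\frac{5}{4} + \frac{Z}{4}\right) = \frac{7}{4} + \frac{Z}{4}$)
$- \frac{290}{494} + \frac{k{\left(12 \right)}}{\sqrt{16 + 127}} = - \frac{290}{494} + \frac{\frac{7}{4} + \frac{1}{4} \cdot 12}{\sqrt{16 + 127}} = \left(-290\right) \frac{1}{494} + \frac{\frac{7}{4} + 3}{\sqrt{143}} = - \frac{145}{247} + \frac{19 \frac{\sqrt{143}}{143}}{4} = - \frac{145}{247} + \frac{19 \sqrt{143}}{572}$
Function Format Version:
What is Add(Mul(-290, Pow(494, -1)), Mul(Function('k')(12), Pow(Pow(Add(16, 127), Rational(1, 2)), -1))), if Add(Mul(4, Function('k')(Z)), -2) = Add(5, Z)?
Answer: Add(Rational(-145, 247), Mul(Rational(19, 572), Pow(143, Rational(1, 2)))) ≈ -0.18983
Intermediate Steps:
Function('k')(Z) = Add(Rational(7, 4), Mul(Rational(1, 4), Z)) (Function('k')(Z) = Add(Rational(1, 2), Mul(Rational(1, 4), Add(5, Z))) = Add(Rational(1, 2), Add(Rational(5, 4), Mul(Rational(1, 4), Z))) = Add(Rational(7, 4), Mul(Rational(1, 4), Z)))
Add(Mul(-290, Pow(494, -1)), Mul(Function('k')(12), Pow(Pow(Add(16, 127), Rational(1, 2)), -1))) = Add(Mul(-290, Pow(494, -1)), Mul(Add(Rational(7, 4), Mul(Rational(1, 4), 12)), Pow(Pow(Add(16, 127), Rational(1, 2)), -1))) = Add(Mul(-290, Rational(1, 494)), Mul(Add(Rational(7, 4), 3), Pow(Pow(143, Rational(1, 2)), -1))) = Add(Rational(-145, 247), Mul(Rational(19, 4), Mul(Rational(1, 143), Pow(143, Rational(1, 2))))) = Add(Rational(-145, 247), Mul(Rational(19, 572), Pow(143, Rational(1, 2))))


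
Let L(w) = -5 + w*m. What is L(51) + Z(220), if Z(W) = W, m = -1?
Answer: 164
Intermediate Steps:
L(w) = -5 - w (L(w) = -5 + w*(-1) = -5 - w)
L(51) + Z(220) = (-5 - 1*51) + 220 = (-5 - 51) + 220 = -56 + 220 = 164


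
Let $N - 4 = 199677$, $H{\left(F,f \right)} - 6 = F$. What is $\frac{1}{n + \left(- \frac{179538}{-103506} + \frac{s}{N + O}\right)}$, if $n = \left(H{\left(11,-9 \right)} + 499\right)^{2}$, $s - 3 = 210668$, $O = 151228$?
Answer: $\frac{465656243}{123984855908164} \approx 3.7558 \cdot 10^{-6}$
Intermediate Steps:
$s = 210671$ ($s = 3 + 210668 = 210671$)
$H{\left(F,f \right)} = 6 + F$
$N = 199681$ ($N = 4 + 199677 = 199681$)
$n = 266256$ ($n = \left(\left(6 + 11\right) + 499\right)^{2} = \left(17 + 499\right)^{2} = 516^{2} = 266256$)
$\frac{1}{n + \left(- \frac{179538}{-103506} + \frac{s}{N + O}\right)} = \frac{1}{266256 + \left(- \frac{179538}{-103506} + \frac{210671}{199681 + 151228}\right)} = \frac{1}{266256 + \left(\left(-179538\right) \left(- \frac{1}{103506}\right) + \frac{210671}{350909}\right)} = \frac{1}{266256 + \left(\frac{29923}{17251} + 210671 \cdot \frac{1}{350909}\right)} = \frac{1}{266256 + \left(\frac{29923}{17251} + \frac{210671}{350909}\right)} = \frac{1}{266256 + \frac{1087271956}{465656243}} = \frac{1}{\frac{123984855908164}{465656243}} = \frac{465656243}{123984855908164}$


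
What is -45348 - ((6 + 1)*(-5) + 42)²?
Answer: -45397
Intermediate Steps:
-45348 - ((6 + 1)*(-5) + 42)² = -45348 - (7*(-5) + 42)² = -45348 - (-35 + 42)² = -45348 - 1*7² = -45348 - 1*49 = -45348 - 49 = -45397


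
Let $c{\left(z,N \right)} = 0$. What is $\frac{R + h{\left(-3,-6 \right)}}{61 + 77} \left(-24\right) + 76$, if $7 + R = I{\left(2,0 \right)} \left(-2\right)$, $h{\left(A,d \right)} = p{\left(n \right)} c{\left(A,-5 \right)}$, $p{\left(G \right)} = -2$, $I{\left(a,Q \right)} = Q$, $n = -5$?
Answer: $\frac{1776}{23} \approx 77.217$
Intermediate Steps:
$h{\left(A,d \right)} = 0$ ($h{\left(A,d \right)} = \left(-2\right) 0 = 0$)
$R = -7$ ($R = -7 + 0 \left(-2\right) = -7 + 0 = -7$)
$\frac{R + h{\left(-3,-6 \right)}}{61 + 77} \left(-24\right) + 76 = \frac{-7 + 0}{61 + 77} \left(-24\right) + 76 = - \frac{7}{138} \left(-24\right) + 76 = \left(-7\right) \frac{1}{138} \left(-24\right) + 76 = \left(- \frac{7}{138}\right) \left(-24\right) + 76 = \frac{28}{23} + 76 = \frac{1776}{23}$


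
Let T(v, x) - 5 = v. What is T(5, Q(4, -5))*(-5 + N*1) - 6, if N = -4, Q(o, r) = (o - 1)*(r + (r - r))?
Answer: -96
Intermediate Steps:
Q(o, r) = r*(-1 + o) (Q(o, r) = (-1 + o)*(r + 0) = (-1 + o)*r = r*(-1 + o))
T(v, x) = 5 + v
T(5, Q(4, -5))*(-5 + N*1) - 6 = (5 + 5)*(-5 - 4*1) - 6 = 10*(-5 - 4) - 6 = 10*(-9) - 6 = -90 - 6 = -96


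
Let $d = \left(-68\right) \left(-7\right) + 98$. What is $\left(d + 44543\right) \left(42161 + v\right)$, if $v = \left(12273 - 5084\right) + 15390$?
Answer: $2920874580$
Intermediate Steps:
$d = 574$ ($d = 476 + 98 = 574$)
$v = 22579$ ($v = 7189 + 15390 = 22579$)
$\left(d + 44543\right) \left(42161 + v\right) = \left(574 + 44543\right) \left(42161 + 22579\right) = 45117 \cdot 64740 = 2920874580$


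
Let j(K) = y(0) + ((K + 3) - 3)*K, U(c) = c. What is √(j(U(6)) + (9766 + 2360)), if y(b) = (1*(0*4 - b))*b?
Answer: √12162 ≈ 110.28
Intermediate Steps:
y(b) = -b² (y(b) = (1*(0 - b))*b = (1*(-b))*b = (-b)*b = -b²)
j(K) = K² (j(K) = -1*0² + ((K + 3) - 3)*K = -1*0 + ((3 + K) - 3)*K = 0 + K*K = 0 + K² = K²)
√(j(U(6)) + (9766 + 2360)) = √(6² + (9766 + 2360)) = √(36 + 12126) = √12162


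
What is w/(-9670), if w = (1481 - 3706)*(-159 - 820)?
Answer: -435655/1934 ≈ -225.26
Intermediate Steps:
w = 2178275 (w = -2225*(-979) = 2178275)
w/(-9670) = 2178275/(-9670) = 2178275*(-1/9670) = -435655/1934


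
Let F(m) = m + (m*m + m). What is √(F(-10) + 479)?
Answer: √559 ≈ 23.643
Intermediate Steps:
F(m) = m² + 2*m (F(m) = m + (m² + m) = m + (m + m²) = m² + 2*m)
√(F(-10) + 479) = √(-10*(2 - 10) + 479) = √(-10*(-8) + 479) = √(80 + 479) = √559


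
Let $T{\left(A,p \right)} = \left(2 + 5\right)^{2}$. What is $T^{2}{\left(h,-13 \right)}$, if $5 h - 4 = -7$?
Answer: $2401$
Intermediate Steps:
$h = - \frac{3}{5}$ ($h = \frac{4}{5} + \frac{1}{5} \left(-7\right) = \frac{4}{5} - \frac{7}{5} = - \frac{3}{5} \approx -0.6$)
$T{\left(A,p \right)} = 49$ ($T{\left(A,p \right)} = 7^{2} = 49$)
$T^{2}{\left(h,-13 \right)} = 49^{2} = 2401$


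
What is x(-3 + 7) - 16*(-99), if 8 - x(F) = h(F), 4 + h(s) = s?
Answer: 1592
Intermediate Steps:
h(s) = -4 + s
x(F) = 12 - F (x(F) = 8 - (-4 + F) = 8 + (4 - F) = 12 - F)
x(-3 + 7) - 16*(-99) = (12 - (-3 + 7)) - 16*(-99) = (12 - 1*4) + 1584 = (12 - 4) + 1584 = 8 + 1584 = 1592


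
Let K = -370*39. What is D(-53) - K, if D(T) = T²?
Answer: 17239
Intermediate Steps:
K = -14430 (K = -1*14430 = -14430)
D(-53) - K = (-53)² - 1*(-14430) = 2809 + 14430 = 17239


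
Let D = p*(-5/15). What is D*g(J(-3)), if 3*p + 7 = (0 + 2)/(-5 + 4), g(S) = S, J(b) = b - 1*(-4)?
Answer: 1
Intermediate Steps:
J(b) = 4 + b (J(b) = b + 4 = 4 + b)
p = -3 (p = -7/3 + ((0 + 2)/(-5 + 4))/3 = -7/3 + (2/(-1))/3 = -7/3 + (2*(-1))/3 = -7/3 + (⅓)*(-2) = -7/3 - ⅔ = -3)
D = 1 (D = -(-15)/15 = -3*(-⅓) = 1)
D*g(J(-3)) = 1*(4 - 3) = 1*1 = 1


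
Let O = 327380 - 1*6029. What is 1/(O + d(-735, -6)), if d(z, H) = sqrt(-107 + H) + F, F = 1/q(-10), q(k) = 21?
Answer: 141715812/45540524700217 - 441*I*sqrt(113)/45540524700217 ≈ 3.1119e-6 - 1.0294e-10*I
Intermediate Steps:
F = 1/21 ≈ 0.047619
O = 321351 (O = 327380 - 6029 = 321351)
d(z, H) = 1/21 + sqrt(-107 + H) (d(z, H) = sqrt(-107 + H) + 1/21 = 1/21 + sqrt(-107 + H))
1/(O + d(-735, -6)) = 1/(321351 + (1/21 + sqrt(-107 - 6))) = 1/(321351 + (1/21 + sqrt(-113))) = 1/(321351 + (1/21 + I*sqrt(113))) = 1/(6748372/21 + I*sqrt(113))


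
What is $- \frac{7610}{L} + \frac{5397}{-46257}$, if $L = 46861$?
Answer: $- \frac{201641529}{722549759} \approx -0.27907$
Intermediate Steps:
$- \frac{7610}{L} + \frac{5397}{-46257} = - \frac{7610}{46861} + \frac{5397}{-46257} = \left(-7610\right) \frac{1}{46861} + 5397 \left(- \frac{1}{46257}\right) = - \frac{7610}{46861} - \frac{1799}{15419} = - \frac{201641529}{722549759}$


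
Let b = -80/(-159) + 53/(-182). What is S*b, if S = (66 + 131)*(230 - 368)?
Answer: -27788623/4823 ≈ -5761.7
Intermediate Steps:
S = -27186 (S = 197*(-138) = -27186)
b = 6133/28938 (b = -80*(-1/159) + 53*(-1/182) = 80/159 - 53/182 = 6133/28938 ≈ 0.21194)
S*b = -27186*6133/28938 = -27788623/4823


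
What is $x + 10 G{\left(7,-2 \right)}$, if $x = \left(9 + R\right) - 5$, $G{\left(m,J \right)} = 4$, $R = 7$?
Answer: $51$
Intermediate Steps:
$x = 11$ ($x = \left(9 + 7\right) - 5 = 16 - 5 = 11$)
$x + 10 G{\left(7,-2 \right)} = 11 + 10 \cdot 4 = 11 + 40 = 51$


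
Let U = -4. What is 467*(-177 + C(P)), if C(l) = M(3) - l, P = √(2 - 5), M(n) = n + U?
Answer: -83126 - 467*I*√3 ≈ -83126.0 - 808.87*I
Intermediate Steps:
M(n) = -4 + n (M(n) = n - 4 = -4 + n)
P = I*√3 (P = √(-3) = I*√3 ≈ 1.732*I)
C(l) = -1 - l (C(l) = (-4 + 3) - l = -1 - l)
467*(-177 + C(P)) = 467*(-177 + (-1 - I*√3)) = 467*(-178 - I*√3) = -83126 - 467*I*√3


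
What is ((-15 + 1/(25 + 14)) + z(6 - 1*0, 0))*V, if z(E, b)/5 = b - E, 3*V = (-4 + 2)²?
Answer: -7016/117 ≈ -59.966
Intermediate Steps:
V = 4/3 (V = (-4 + 2)²/3 = (⅓)*(-2)² = (⅓)*4 = 4/3 ≈ 1.3333)
z(E, b) = -5*E + 5*b (z(E, b) = 5*(b - E) = -5*E + 5*b)
((-15 + 1/(25 + 14)) + z(6 - 1*0, 0))*V = ((-15 + 1/(25 + 14)) + (-5*(6 - 1*0) + 5*0))*(4/3) = ((-15 + 1/39) + (-5*(6 + 0) + 0))*(4/3) = ((-15 + 1/39) + (-5*6 + 0))*(4/3) = (-584/39 + (-30 + 0))*(4/3) = (-584/39 - 30)*(4/3) = -1754/39*4/3 = -7016/117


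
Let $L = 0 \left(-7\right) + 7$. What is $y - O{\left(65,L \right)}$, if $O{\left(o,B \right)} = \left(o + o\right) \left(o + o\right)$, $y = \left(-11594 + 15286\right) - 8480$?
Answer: $-21688$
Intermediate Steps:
$L = 7$ ($L = 0 + 7 = 7$)
$y = -4788$ ($y = 3692 - 8480 = -4788$)
$O{\left(o,B \right)} = 4 o^{2}$ ($O{\left(o,B \right)} = 2 o 2 o = 4 o^{2}$)
$y - O{\left(65,L \right)} = -4788 - 4 \cdot 65^{2} = -4788 - 4 \cdot 4225 = -4788 - 16900 = -21688$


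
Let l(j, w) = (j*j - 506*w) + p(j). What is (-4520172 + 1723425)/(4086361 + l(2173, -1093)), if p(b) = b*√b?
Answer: -8727107311652/29208191875129 + 2025777077*√2173/29208191875129 ≈ -0.29556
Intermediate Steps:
p(b) = b^(3/2)
l(j, w) = j² + j^(3/2) - 506*w (l(j, w) = (j*j - 506*w) + j^(3/2) = (j² - 506*w) + j^(3/2) = j² + j^(3/2) - 506*w)
(-4520172 + 1723425)/(4086361 + l(2173, -1093)) = (-4520172 + 1723425)/(4086361 + (2173² + 2173^(3/2) - 506*(-1093))) = -2796747/(4086361 + (4721929 + 2173*√2173 + 553058)) = -2796747/(4086361 + (5274987 + 2173*√2173)) = -2796747/(9361348 + 2173*√2173)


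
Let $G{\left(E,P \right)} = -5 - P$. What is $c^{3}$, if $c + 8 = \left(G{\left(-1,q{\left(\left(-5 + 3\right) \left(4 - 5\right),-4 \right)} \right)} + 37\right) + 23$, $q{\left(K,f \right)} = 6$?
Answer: $68921$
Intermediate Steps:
$c = 41$ ($c = -8 + \left(\left(\left(-5 - 6\right) + 37\right) + 23\right) = -8 + \left(\left(-11 + 37\right) + 23\right) = -8 + \left(26 + 23\right) = -8 + 49 = 41$)
$c^{3} = 41^{3} = 68921$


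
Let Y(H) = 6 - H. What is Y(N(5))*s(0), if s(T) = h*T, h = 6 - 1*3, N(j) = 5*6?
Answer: 0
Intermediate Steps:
N(j) = 30
h = 3 (h = 6 - 3 = 3)
s(T) = 3*T
Y(N(5))*s(0) = (6 - 1*30)*(3*0) = (6 - 30)*0 = -24*0 = 0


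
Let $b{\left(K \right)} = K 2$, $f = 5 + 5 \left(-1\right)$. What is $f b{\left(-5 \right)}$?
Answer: $0$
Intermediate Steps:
$f = 0$ ($f = 5 - 5 = 0$)
$b{\left(K \right)} = 2 K$
$f b{\left(-5 \right)} = 0 \cdot 2 \left(-5\right) = 0 \left(-10\right) = 0$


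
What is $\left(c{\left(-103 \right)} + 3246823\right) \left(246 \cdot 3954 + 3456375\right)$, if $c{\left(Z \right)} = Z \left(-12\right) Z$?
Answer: $13816515986385$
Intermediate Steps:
$c{\left(Z \right)} = - 12 Z^{2}$ ($c{\left(Z \right)} = - 12 Z Z = - 12 Z^{2}$)
$\left(c{\left(-103 \right)} + 3246823\right) \left(246 \cdot 3954 + 3456375\right) = \left(- 12 \left(-103\right)^{2} + 3246823\right) \left(246 \cdot 3954 + 3456375\right) = \left(\left(-12\right) 10609 + 3246823\right) \left(972684 + 3456375\right) = \left(-127308 + 3246823\right) 4429059 = 3119515 \cdot 4429059 = 13816515986385$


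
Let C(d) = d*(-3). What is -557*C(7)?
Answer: 11697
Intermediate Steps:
C(d) = -3*d
-557*C(7) = -(-1671)*7 = -557*(-21) = 11697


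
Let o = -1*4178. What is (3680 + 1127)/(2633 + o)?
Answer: -4807/1545 ≈ -3.1113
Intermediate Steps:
o = -4178
(3680 + 1127)/(2633 + o) = (3680 + 1127)/(2633 - 4178) = 4807/(-1545) = 4807*(-1/1545) = -4807/1545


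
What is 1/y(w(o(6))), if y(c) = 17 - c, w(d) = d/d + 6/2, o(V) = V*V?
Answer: 1/13 ≈ 0.076923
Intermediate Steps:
o(V) = V**2
w(d) = 4 (w(d) = 1 + 6*(1/2) = 1 + 3 = 4)
1/y(w(o(6))) = 1/(17 - 1*4) = 1/(17 - 4) = 1/13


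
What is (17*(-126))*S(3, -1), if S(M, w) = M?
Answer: -6426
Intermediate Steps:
(17*(-126))*S(3, -1) = (17*(-126))*3 = -2142*3 = -6426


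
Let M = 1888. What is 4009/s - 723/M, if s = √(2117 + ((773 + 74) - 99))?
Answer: -723/1888 + 4009*√2865/2865 ≈ 74.516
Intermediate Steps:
s = √2865 (s = √(2117 + (847 - 99)) = √(2117 + 748) = √2865 ≈ 53.526)
4009/s - 723/M = 4009/(√2865) - 723/1888 = 4009*(√2865/2865) - 723*1/1888 = 4009*√2865/2865 - 723/1888 = -723/1888 + 4009*√2865/2865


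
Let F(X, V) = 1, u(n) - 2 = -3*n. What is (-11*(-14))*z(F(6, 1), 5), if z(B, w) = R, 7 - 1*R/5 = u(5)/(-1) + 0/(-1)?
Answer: -4620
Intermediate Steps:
u(n) = 2 - 3*n
R = -30 (R = 35 - 5*((2 - 3*5)/(-1) + 0/(-1)) = 35 - 5*((2 - 15)*(-1) + 0*(-1)) = 35 - 5*(-13*(-1) + 0) = 35 - 5*(13 + 0) = 35 - 5*13 = 35 - 65 = -30)
z(B, w) = -30
(-11*(-14))*z(F(6, 1), 5) = -11*(-14)*(-30) = 154*(-30) = -4620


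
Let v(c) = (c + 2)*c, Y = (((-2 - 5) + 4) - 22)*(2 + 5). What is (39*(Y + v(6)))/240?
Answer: -1651/80 ≈ -20.638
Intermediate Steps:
Y = -175 (Y = ((-7 + 4) - 22)*7 = (-3 - 22)*7 = -25*7 = -175)
v(c) = c*(2 + c) (v(c) = (2 + c)*c = c*(2 + c))
(39*(Y + v(6)))/240 = (39*(-175 + 6*(2 + 6)))/240 = (39*(-175 + 6*8))*(1/240) = (39*(-175 + 48))*(1/240) = (39*(-127))*(1/240) = -4953*1/240 = -1651/80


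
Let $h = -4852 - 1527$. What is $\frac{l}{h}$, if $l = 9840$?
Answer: $- \frac{9840}{6379} \approx -1.5426$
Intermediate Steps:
$h = -6379$
$\frac{l}{h} = \frac{9840}{-6379} = 9840 \left(- \frac{1}{6379}\right) = - \frac{9840}{6379}$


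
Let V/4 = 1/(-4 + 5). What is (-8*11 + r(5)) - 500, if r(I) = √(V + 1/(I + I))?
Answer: -588 + √410/10 ≈ -585.98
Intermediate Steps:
V = 4 (V = 4/(-4 + 5) = 4/1 = 4*1 = 4)
r(I) = √(4 + 1/(2*I)) (r(I) = √(4 + 1/(I + I)) = √(4 + 1/(2*I)))
(-8*11 + r(5)) - 500 = (-8*11 + √(16 + 2/5)/2) - 500 = (-88 + √(16 + 2*(⅕))/2) - 500 = (-88 + √(16 + ⅖)/2) - 500 = (-88 + √(82/5)/2) - 500 = (-88 + (√410/5)/2) - 500 = (-88 + √410/10) - 500 = -588 + √410/10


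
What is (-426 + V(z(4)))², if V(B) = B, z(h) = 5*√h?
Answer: 173056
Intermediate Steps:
(-426 + V(z(4)))² = (-426 + 5*√4)² = (-426 + 5*2)² = (-426 + 10)² = (-416)² = 173056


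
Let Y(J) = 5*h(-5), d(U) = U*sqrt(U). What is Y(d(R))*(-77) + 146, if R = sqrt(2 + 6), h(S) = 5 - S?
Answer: -3704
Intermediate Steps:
R = 2*sqrt(2) (R = sqrt(8) = 2*sqrt(2) ≈ 2.8284)
d(U) = U**(3/2)
Y(J) = 50 (Y(J) = 5*(5 - 1*(-5)) = 5*(5 + 5) = 5*10 = 50)
Y(d(R))*(-77) + 146 = 50*(-77) + 146 = -3850 + 146 = -3704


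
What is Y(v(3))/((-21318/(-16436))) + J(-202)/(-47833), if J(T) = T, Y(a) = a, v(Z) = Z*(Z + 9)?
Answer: 4717816834/169950649 ≈ 27.760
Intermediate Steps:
v(Z) = Z*(9 + Z)
Y(v(3))/((-21318/(-16436))) + J(-202)/(-47833) = (3*(9 + 3))/((-21318/(-16436))) - 202/(-47833) = (3*12)/((-21318*(-1/16436))) - 202*(-1/47833) = 36/(10659/8218) + 202/47833 = 36*(8218/10659) + 202/47833 = 98616/3553 + 202/47833 = 4717816834/169950649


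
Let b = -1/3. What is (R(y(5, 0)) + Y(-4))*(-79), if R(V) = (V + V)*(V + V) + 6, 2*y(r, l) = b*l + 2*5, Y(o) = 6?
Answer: -8848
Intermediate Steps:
b = -⅓ (b = -1*⅓ = -⅓ ≈ -0.33333)
y(r, l) = 5 - l/6 (y(r, l) = (-l/3 + 2*5)/2 = (-l/3 + 10)/2 = (10 - l/3)/2 = 5 - l/6)
R(V) = 6 + 4*V² (R(V) = (2*V)*(2*V) + 6 = 4*V² + 6 = 6 + 4*V²)
(R(y(5, 0)) + Y(-4))*(-79) = ((6 + 4*(5 - ⅙*0)²) + 6)*(-79) = ((6 + 4*(5 + 0)²) + 6)*(-79) = ((6 + 4*5²) + 6)*(-79) = ((6 + 4*25) + 6)*(-79) = ((6 + 100) + 6)*(-79) = (106 + 6)*(-79) = 112*(-79) = -8848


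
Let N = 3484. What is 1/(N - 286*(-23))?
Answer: 1/10062 ≈ 9.9384e-5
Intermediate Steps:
1/(N - 286*(-23)) = 1/(3484 - 286*(-23)) = 1/(3484 + 6578) = 1/10062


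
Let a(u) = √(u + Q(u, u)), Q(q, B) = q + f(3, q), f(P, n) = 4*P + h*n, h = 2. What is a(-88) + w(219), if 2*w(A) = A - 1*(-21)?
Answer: 120 + 2*I*√85 ≈ 120.0 + 18.439*I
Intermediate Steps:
f(P, n) = 2*n + 4*P (f(P, n) = 4*P + 2*n = 2*n + 4*P)
w(A) = 21/2 + A/2 (w(A) = (A - 1*(-21))/2 = (A + 21)/2 = (21 + A)/2 = 21/2 + A/2)
Q(q, B) = 12 + 3*q (Q(q, B) = q + (2*q + 4*3) = q + (2*q + 12) = q + (12 + 2*q) = 12 + 3*q)
a(u) = √(12 + 4*u) (a(u) = √(u + (12 + 3*u)) = √(12 + 4*u))
a(-88) + w(219) = 2*√(3 - 88) + (21/2 + (½)*219) = 2*√(-85) + (21/2 + 219/2) = 2*(I*√85) + 120 = 2*I*√85 + 120 = 120 + 2*I*√85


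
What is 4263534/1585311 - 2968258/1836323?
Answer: 1041204495748/970381017151 ≈ 1.0730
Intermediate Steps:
4263534/1585311 - 2968258/1836323 = 4263534*(1/1585311) - 2968258*1/1836323 = 1421178/528437 - 2968258/1836323 = 1041204495748/970381017151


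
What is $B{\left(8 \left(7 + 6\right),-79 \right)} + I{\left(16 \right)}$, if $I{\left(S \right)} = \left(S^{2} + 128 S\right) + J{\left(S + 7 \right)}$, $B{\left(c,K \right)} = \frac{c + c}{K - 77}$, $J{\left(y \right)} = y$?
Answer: $\frac{6977}{3} \approx 2325.7$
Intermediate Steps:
$B{\left(c,K \right)} = \frac{2 c}{-77 + K}$
$I{\left(S \right)} = 7 + S^{2} + 129 S$ ($I{\left(S \right)} = \left(S^{2} + 128 S\right) + \left(S + 7\right) = \left(S^{2} + 128 S\right) + \left(7 + S\right) = 7 + S^{2} + 129 S$)
$B{\left(8 \left(7 + 6\right),-79 \right)} + I{\left(16 \right)} = \frac{2 \cdot 8 \left(7 + 6\right)}{-77 - 79} + \left(7 + 16^{2} + 129 \cdot 16\right) = \frac{2 \cdot 8 \cdot 13}{-156} + \left(7 + 256 + 2064\right) = 2 \cdot 104 \left(- \frac{1}{156}\right) + 2327 = - \frac{4}{3} + 2327 = \frac{6977}{3}$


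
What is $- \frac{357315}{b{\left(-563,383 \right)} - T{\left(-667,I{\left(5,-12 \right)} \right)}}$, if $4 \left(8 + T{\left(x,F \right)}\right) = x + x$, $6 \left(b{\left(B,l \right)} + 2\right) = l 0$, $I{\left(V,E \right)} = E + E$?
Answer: $- \frac{102090}{97} \approx -1052.5$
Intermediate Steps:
$I{\left(V,E \right)} = 2 E$
$b{\left(B,l \right)} = -2$ ($b{\left(B,l \right)} = -2 + \frac{l 0}{6} = -2 + \frac{1}{6} \cdot 0 = -2 + 0 = -2$)
$T{\left(x,F \right)} = -8 + \frac{x}{2}$ ($T{\left(x,F \right)} = -8 + \frac{x + x}{4} = -8 + \frac{2 x}{4} = -8 + \frac{x}{2}$)
$- \frac{357315}{b{\left(-563,383 \right)} - T{\left(-667,I{\left(5,-12 \right)} \right)}} = - \frac{357315}{-2 - \left(-8 + \frac{1}{2} \left(-667\right)\right)} = - \frac{357315}{-2 - \left(-8 - \frac{667}{2}\right)} = - \frac{357315}{-2 - - \frac{683}{2}} = - \frac{357315}{-2 + \frac{683}{2}} = - \frac{357315}{\frac{679}{2}} = \left(-357315\right) \frac{2}{679} = - \frac{102090}{97}$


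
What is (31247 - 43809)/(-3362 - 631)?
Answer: 1142/363 ≈ 3.1460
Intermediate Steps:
(31247 - 43809)/(-3362 - 631) = -12562/(-3993) = -12562*(-1/3993) = 1142/363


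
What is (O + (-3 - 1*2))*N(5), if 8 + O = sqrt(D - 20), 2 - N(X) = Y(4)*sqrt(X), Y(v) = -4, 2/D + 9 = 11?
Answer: 2*(-1 - 2*sqrt(5))*(13 - I*sqrt(19)) ≈ -142.28 + 47.705*I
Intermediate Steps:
D = 1 (D = 2/(-9 + 11) = 2/2 = 2*(1/2) = 1)
N(X) = 2 + 4*sqrt(X) (N(X) = 2 - (-4)*sqrt(X) = 2 + 4*sqrt(X))
O = -8 + I*sqrt(19) (O = -8 + sqrt(1 - 20) = -8 + sqrt(-19) = -8 + I*sqrt(19) ≈ -8.0 + 4.3589*I)
(O + (-3 - 1*2))*N(5) = ((-8 + I*sqrt(19)) + (-3 - 1*2))*(2 + 4*sqrt(5)) = ((-8 + I*sqrt(19)) + (-3 - 2))*(2 + 4*sqrt(5)) = ((-8 + I*sqrt(19)) - 5)*(2 + 4*sqrt(5)) = (-13 + I*sqrt(19))*(2 + 4*sqrt(5))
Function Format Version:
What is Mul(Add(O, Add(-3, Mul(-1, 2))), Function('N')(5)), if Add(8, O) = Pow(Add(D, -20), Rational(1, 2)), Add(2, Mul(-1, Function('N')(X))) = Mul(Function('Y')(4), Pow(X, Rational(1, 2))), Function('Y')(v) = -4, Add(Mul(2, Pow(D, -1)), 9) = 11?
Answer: Mul(2, Add(-1, Mul(-2, Pow(5, Rational(1, 2)))), Add(13, Mul(-1, I, Pow(19, Rational(1, 2))))) ≈ Add(-142.28, Mul(47.705, I))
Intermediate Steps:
D = 1 (D = Mul(2, Pow(Add(-9, 11), -1)) = Mul(2, Pow(2, -1)) = Mul(2, Rational(1, 2)) = 1)
Function('N')(X) = Add(2, Mul(4, Pow(X, Rational(1, 2)))) (Function('N')(X) = Add(2, Mul(-1, Mul(-4, Pow(X, Rational(1, 2))))) = Add(2, Mul(4, Pow(X, Rational(1, 2)))))
O = Add(-8, Mul(I, Pow(19, Rational(1, 2)))) (O = Add(-8, Pow(Add(1, -20), Rational(1, 2))) = Add(-8, Pow(-19, Rational(1, 2))) = Add(-8, Mul(I, Pow(19, Rational(1, 2)))) ≈ Add(-8.0000, Mul(4.3589, I)))
Mul(Add(O, Add(-3, Mul(-1, 2))), Function('N')(5)) = Mul(Add(Add(-8, Mul(I, Pow(19, Rational(1, 2)))), Add(-3, Mul(-1, 2))), Add(2, Mul(4, Pow(5, Rational(1, 2))))) = Mul(Add(Add(-8, Mul(I, Pow(19, Rational(1, 2)))), Add(-3, -2)), Add(2, Mul(4, Pow(5, Rational(1, 2))))) = Mul(Add(Add(-8, Mul(I, Pow(19, Rational(1, 2)))), -5), Add(2, Mul(4, Pow(5, Rational(1, 2))))) = Mul(Add(-13, Mul(I, Pow(19, Rational(1, 2)))), Add(2, Mul(4, Pow(5, Rational(1, 2)))))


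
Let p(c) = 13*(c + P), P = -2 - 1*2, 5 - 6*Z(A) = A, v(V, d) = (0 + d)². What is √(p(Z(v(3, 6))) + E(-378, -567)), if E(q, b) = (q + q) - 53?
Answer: I*√33414/6 ≈ 30.466*I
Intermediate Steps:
v(V, d) = d²
Z(A) = ⅚ - A/6
P = -4 (P = -2 - 2 = -4)
E(q, b) = -53 + 2*q (E(q, b) = 2*q - 53 = -53 + 2*q)
p(c) = -52 + 13*c (p(c) = 13*(c - 4) = 13*(-4 + c) = -52 + 13*c)
√(p(Z(v(3, 6))) + E(-378, -567)) = √((-52 + 13*(⅚ - ⅙*6²)) + (-53 + 2*(-378))) = √((-52 + 13*(⅚ - ⅙*36)) + (-53 - 756)) = √((-52 + 13*(⅚ - 6)) - 809) = √((-52 + 13*(-31/6)) - 809) = √((-52 - 403/6) - 809) = √(-715/6 - 809) = √(-5569/6) = I*√33414/6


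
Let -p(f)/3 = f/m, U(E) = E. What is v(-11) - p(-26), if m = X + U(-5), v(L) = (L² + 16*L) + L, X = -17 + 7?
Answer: -304/5 ≈ -60.800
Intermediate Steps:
X = -10
v(L) = L² + 17*L
m = -15 (m = -10 - 5 = -15)
p(f) = f/5 (p(f) = -3*f/(-15) = -(-1)*f/5 = f/5)
v(-11) - p(-26) = -11*(17 - 11) - (-26)/5 = -11*6 - 1*(-26/5) = -66 + 26/5 = -304/5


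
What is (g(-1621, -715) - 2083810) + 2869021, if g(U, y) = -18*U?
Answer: 814389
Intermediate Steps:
(g(-1621, -715) - 2083810) + 2869021 = (-18*(-1621) - 2083810) + 2869021 = (29178 - 2083810) + 2869021 = -2054632 + 2869021 = 814389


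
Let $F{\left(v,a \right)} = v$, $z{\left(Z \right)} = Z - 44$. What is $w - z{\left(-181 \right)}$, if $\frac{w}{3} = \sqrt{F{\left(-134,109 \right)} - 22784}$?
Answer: $225 + 3 i \sqrt{22918} \approx 225.0 + 454.16 i$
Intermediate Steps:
$z{\left(Z \right)} = -44 + Z$
$w = 3 i \sqrt{22918}$ ($w = 3 \sqrt{-134 - 22784} = 3 \sqrt{-22918} = 3 i \sqrt{22918} \approx 454.16 i$)
$w - z{\left(-181 \right)} = 3 i \sqrt{22918} - \left(-44 - 181\right) = 3 i \sqrt{22918} - -225 = 3 i \sqrt{22918} + 225 = 225 + 3 i \sqrt{22918}$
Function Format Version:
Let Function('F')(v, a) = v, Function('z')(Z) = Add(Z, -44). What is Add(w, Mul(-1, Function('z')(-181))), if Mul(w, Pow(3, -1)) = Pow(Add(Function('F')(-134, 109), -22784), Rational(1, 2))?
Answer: Add(225, Mul(3, I, Pow(22918, Rational(1, 2)))) ≈ Add(225.00, Mul(454.16, I))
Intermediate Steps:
Function('z')(Z) = Add(-44, Z)
w = Mul(3, I, Pow(22918, Rational(1, 2))) (w = Mul(3, Pow(Add(-134, -22784), Rational(1, 2))) = Mul(3, Pow(-22918, Rational(1, 2))) = Mul(3, Mul(I, Pow(22918, Rational(1, 2)))) = Mul(3, I, Pow(22918, Rational(1, 2))) ≈ Mul(454.16, I))
Add(w, Mul(-1, Function('z')(-181))) = Add(Mul(3, I, Pow(22918, Rational(1, 2))), Mul(-1, Add(-44, -181))) = Add(Mul(3, I, Pow(22918, Rational(1, 2))), Mul(-1, -225)) = Add(Mul(3, I, Pow(22918, Rational(1, 2))), 225) = Add(225, Mul(3, I, Pow(22918, Rational(1, 2))))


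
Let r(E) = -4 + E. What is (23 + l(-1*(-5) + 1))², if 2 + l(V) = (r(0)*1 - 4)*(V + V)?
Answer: 5625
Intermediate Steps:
l(V) = -2 - 16*V (l(V) = -2 + ((-4 + 0)*1 - 4)*(V + V) = -2 + (-4*1 - 4)*(2*V) = -2 + (-4 - 4)*(2*V) = -2 - 16*V)
(23 + l(-1*(-5) + 1))² = (23 + (-2 - 16*(-1*(-5) + 1)))² = (23 + (-2 - 16*(5 + 1)))² = (23 + (-2 - 16*6))² = (23 + (-2 - 96))² = (23 - 98)² = (-75)² = 5625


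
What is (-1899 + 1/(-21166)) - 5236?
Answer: -151019411/21166 ≈ -7135.0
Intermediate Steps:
(-1899 + 1/(-21166)) - 5236 = (-1899 - 1/21166) - 5236 = -40194235/21166 - 5236 = -151019411/21166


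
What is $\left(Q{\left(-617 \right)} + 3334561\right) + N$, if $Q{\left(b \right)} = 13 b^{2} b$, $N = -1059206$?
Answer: $-3051231114$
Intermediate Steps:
$Q{\left(b \right)} = 13 b^{3}$
$\left(Q{\left(-617 \right)} + 3334561\right) + N = \left(13 \left(-617\right)^{3} + 3334561\right) - 1059206 = \left(13 \left(-234885113\right) + 3334561\right) - 1059206 = \left(-3053506469 + 3334561\right) - 1059206 = -3050171908 - 1059206 = -3051231114$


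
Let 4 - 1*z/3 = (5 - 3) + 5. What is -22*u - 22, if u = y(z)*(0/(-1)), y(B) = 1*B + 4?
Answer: -22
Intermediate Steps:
z = -9 (z = 12 - 3*((5 - 3) + 5) = 12 - 3*(2 + 5) = 12 - 3*7 = 12 - 21 = -9)
y(B) = 4 + B (y(B) = B + 4 = 4 + B)
u = 0 (u = (4 - 9)*(0/(-1)) = -0*(-1) = -5*0 = 0)
-22*u - 22 = -22*0 - 22 = 0 - 22 = -22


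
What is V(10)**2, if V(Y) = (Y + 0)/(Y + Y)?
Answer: 1/4 ≈ 0.25000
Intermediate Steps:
V(Y) = 1/2 (V(Y) = Y/((2*Y)) = Y*(1/(2*Y)) = 1/2)
V(10)**2 = (1/2)**2 = 1/4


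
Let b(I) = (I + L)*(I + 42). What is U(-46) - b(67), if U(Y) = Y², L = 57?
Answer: -11400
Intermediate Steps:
b(I) = (42 + I)*(57 + I) (b(I) = (I + 57)*(I + 42) = (57 + I)*(42 + I) = (42 + I)*(57 + I))
U(-46) - b(67) = (-46)² - (2394 + 67² + 99*67) = 2116 - (2394 + 4489 + 6633) = 2116 - 1*13516 = 2116 - 13516 = -11400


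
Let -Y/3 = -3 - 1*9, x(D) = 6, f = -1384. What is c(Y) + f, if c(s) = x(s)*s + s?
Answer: -1132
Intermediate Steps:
Y = 36 (Y = -3*(-3 - 1*9) = -3*(-3 - 9) = -3*(-12) = 36)
c(s) = 7*s (c(s) = 6*s + s = 7*s)
c(Y) + f = 7*36 - 1384 = 252 - 1384 = -1132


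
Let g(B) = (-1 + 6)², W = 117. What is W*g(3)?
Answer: 2925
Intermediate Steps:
g(B) = 25 (g(B) = 5² = 25)
W*g(3) = 117*25 = 2925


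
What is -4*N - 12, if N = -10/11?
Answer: -92/11 ≈ -8.3636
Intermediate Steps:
N = -10/11 (N = -10*1/11 = -10/11 ≈ -0.90909)
-4*N - 12 = -4*(-10/11) - 12 = 40/11 - 12 = -92/11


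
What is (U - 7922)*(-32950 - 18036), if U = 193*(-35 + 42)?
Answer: 335029006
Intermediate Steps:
U = 1351 (U = 193*7 = 1351)
(U - 7922)*(-32950 - 18036) = (1351 - 7922)*(-32950 - 18036) = -6571*(-50986) = 335029006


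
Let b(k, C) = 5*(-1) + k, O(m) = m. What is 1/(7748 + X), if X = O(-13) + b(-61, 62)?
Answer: 1/7669 ≈ 0.00013040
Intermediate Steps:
b(k, C) = -5 + k
X = -79 (X = -13 + (-5 - 61) = -13 - 66 = -79)
1/(7748 + X) = 1/(7748 - 79) = 1/7669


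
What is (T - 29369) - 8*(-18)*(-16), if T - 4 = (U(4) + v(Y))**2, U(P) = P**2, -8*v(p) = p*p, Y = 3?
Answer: -2012655/64 ≈ -31448.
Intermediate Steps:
v(p) = -p**2/8 (v(p) = -p*p/8 = -p**2/8)
T = 14417/64 (T = 4 + (4**2 - 1/8*3**2)**2 = 4 + (16 - 1/8*9)**2 = 4 + (16 - 9/8)**2 = 4 + (119/8)**2 = 4 + 14161/64 = 14417/64 ≈ 225.27)
(T - 29369) - 8*(-18)*(-16) = (14417/64 - 29369) - 8*(-18)*(-16) = -1865199/64 + 144*(-16) = -1865199/64 - 2304 = -2012655/64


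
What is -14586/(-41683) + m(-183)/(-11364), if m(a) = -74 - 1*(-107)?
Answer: 54793255/157895204 ≈ 0.34702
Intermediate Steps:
m(a) = 33 (m(a) = -74 + 107 = 33)
-14586/(-41683) + m(-183)/(-11364) = -14586/(-41683) + 33/(-11364) = -14586*(-1/41683) + 33*(-1/11364) = 14586/41683 - 11/3788 = 54793255/157895204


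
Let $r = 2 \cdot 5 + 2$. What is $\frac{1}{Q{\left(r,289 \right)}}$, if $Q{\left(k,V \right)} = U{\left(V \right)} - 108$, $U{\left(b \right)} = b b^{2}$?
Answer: $\frac{1}{24137461} \approx 4.1429 \cdot 10^{-8}$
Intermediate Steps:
$U{\left(b \right)} = b^{3}$
$r = 12$ ($r = 10 + 2 = 12$)
$Q{\left(k,V \right)} = -108 + V^{3}$ ($Q{\left(k,V \right)} = V^{3} - 108 = -108 + V^{3}$)
$\frac{1}{Q{\left(r,289 \right)}} = \frac{1}{-108 + 289^{3}} = \frac{1}{-108 + 24137569} = \frac{1}{24137461}$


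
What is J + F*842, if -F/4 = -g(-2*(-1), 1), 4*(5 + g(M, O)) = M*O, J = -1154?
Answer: -16310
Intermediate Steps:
g(M, O) = -5 + M*O/4 (g(M, O) = -5 + (M*O)/4 = -5 + M*O/4)
F = -18 (F = -(-4)*(-5 + (1/4)*(-2*(-1))*1) = -(-4)*(-5 + (1/4)*2*1) = -(-4)*(-5 + 1/2) = -(-4)*(-9)/2 = -4*9/2 = -18)
J + F*842 = -1154 - 18*842 = -1154 - 15156 = -16310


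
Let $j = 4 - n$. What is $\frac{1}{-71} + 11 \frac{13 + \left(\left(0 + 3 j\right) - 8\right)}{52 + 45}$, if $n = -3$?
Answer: $\frac{20209}{6887} \approx 2.9344$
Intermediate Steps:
$j = 7$ ($j = 4 - -3 = 4 + 3 = 7$)
$\frac{1}{-71} + 11 \frac{13 + \left(\left(0 + 3 j\right) - 8\right)}{52 + 45} = \frac{1}{-71} + 11 \frac{13 + \left(\left(0 + 3 \cdot 7\right) - 8\right)}{52 + 45} = - \frac{1}{71} + 11 \frac{13 + \left(\left(0 + 21\right) - 8\right)}{97} = - \frac{1}{71} + 11 \left(13 + \left(21 - 8\right)\right) \frac{1}{97} = - \frac{1}{71} + 11 \left(13 + 13\right) \frac{1}{97} = - \frac{1}{71} + 11 \cdot 26 \cdot \frac{1}{97} = - \frac{1}{71} + 11 \cdot \frac{26}{97} = - \frac{1}{71} + \frac{286}{97} = \frac{20209}{6887}$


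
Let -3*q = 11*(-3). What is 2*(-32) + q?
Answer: -53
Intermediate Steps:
q = 11 (q = -11*(-3)/3 = -⅓*(-33) = 11)
2*(-32) + q = 2*(-32) + 11 = -64 + 11 = -53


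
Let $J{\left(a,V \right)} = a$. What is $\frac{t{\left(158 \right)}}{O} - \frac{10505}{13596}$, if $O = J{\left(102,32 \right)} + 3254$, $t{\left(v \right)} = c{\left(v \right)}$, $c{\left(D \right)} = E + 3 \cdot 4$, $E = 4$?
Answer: $- \frac{796301}{1037004} \approx -0.76789$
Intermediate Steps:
$c{\left(D \right)} = 16$ ($c{\left(D \right)} = 4 + 3 \cdot 4 = 4 + 12 = 16$)
$t{\left(v \right)} = 16$
$O = 3356$ ($O = 102 + 3254 = 3356$)
$\frac{t{\left(158 \right)}}{O} - \frac{10505}{13596} = \frac{16}{3356} - \frac{10505}{13596} = 16 \cdot \frac{1}{3356} - \frac{955}{1236} = \frac{4}{839} - \frac{955}{1236} = - \frac{796301}{1037004}$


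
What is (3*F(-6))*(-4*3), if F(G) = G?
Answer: 216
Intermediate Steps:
(3*F(-6))*(-4*3) = (3*(-6))*(-4*3) = -18*(-12) = 216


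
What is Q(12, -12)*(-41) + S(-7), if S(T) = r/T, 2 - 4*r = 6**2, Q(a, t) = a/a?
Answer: -557/14 ≈ -39.786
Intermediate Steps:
Q(a, t) = 1
r = -17/2 (r = 1/2 - 1/4*6**2 = 1/2 - 1/4*36 = 1/2 - 9 = -17/2 ≈ -8.5000)
S(T) = -17/(2*T)
Q(12, -12)*(-41) + S(-7) = 1*(-41) - 17/2/(-7) = -41 - 17/2*(-1/7) = -41 + 17/14 = -557/14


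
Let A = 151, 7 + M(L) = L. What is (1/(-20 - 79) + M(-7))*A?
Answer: -209437/99 ≈ -2115.5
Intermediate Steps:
M(L) = -7 + L
(1/(-20 - 79) + M(-7))*A = (1/(-20 - 79) + (-7 - 7))*151 = (1/(-99) - 14)*151 = (-1/99 - 14)*151 = -1387/99*151 = -209437/99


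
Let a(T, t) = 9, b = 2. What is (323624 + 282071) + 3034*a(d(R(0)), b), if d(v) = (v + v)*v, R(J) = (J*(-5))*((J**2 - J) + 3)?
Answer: 633001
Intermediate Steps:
R(J) = -5*J*(3 + J**2 - J) (R(J) = (-5*J)*(3 + J**2 - J) = -5*J*(3 + J**2 - J))
d(v) = 2*v**2 (d(v) = (2*v)*v = 2*v**2)
(323624 + 282071) + 3034*a(d(R(0)), b) = (323624 + 282071) + 3034*9 = 605695 + 27306 = 633001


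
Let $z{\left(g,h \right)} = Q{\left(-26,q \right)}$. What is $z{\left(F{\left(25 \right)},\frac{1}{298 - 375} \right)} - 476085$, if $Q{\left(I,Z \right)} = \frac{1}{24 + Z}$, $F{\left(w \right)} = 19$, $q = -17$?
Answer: $- \frac{3332594}{7} \approx -4.7609 \cdot 10^{5}$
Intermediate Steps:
$z{\left(g,h \right)} = \frac{1}{7}$ ($z{\left(g,h \right)} = \frac{1}{24 - 17} = \frac{1}{7}$)
$z{\left(F{\left(25 \right)},\frac{1}{298 - 375} \right)} - 476085 = \frac{1}{7} - 476085 = - \frac{3332594}{7}$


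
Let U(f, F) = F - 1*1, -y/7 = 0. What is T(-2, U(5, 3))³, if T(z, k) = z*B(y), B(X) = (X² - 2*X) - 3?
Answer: 216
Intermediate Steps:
y = 0 (y = -7*0 = 0)
U(f, F) = -1 + F (U(f, F) = F - 1 = -1 + F)
B(X) = -3 + X² - 2*X
T(z, k) = -3*z (T(z, k) = z*(-3 + 0² - 2*0) = z*(-3 + 0 + 0) = z*(-3) = -3*z)
T(-2, U(5, 3))³ = (-3*(-2))³ = 6³ = 216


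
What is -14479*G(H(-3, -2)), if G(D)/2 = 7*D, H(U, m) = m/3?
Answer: 405412/3 ≈ 1.3514e+5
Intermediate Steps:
H(U, m) = m/3 (H(U, m) = m*(⅓) = m/3)
G(D) = 14*D (G(D) = 2*(7*D) = 14*D)
-14479*G(H(-3, -2)) = -202706*(⅓)*(-2) = -202706*(-2)/3 = -14479*(-28/3) = 405412/3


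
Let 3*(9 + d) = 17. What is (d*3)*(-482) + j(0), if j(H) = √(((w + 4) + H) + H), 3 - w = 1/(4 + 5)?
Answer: 4820 + √62/3 ≈ 4822.6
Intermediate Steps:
d = -10/3 (d = -9 + (⅓)*17 = -9 + 17/3 = -10/3 ≈ -3.3333)
w = 26/9 (w = 3 - 1/(4 + 5) = 3 - 1/9 = 3 - 1*⅑ = 3 - ⅑ = 26/9 ≈ 2.8889)
j(H) = √(62/9 + 2*H) (j(H) = √(((26/9 + 4) + H) + H) = √((62/9 + H) + H) = √(62/9 + 2*H))
(d*3)*(-482) + j(0) = -10/3*3*(-482) + √(62 + 18*0)/3 = -10*(-482) + √(62 + 0)/3 = 4820 + √62/3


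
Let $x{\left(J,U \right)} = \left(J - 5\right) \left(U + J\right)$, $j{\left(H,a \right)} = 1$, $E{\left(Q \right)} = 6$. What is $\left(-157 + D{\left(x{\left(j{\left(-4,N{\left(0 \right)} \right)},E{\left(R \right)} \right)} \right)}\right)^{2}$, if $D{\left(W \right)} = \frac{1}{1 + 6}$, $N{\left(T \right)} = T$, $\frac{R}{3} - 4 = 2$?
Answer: $\frac{1205604}{49} \approx 24604.0$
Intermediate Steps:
$R = 18$ ($R = 12 + 3 \cdot 2 = 12 + 6 = 18$)
$x{\left(J,U \right)} = \left(-5 + J\right) \left(J + U\right)$
$D{\left(W \right)} = \frac{1}{7}$
$\left(-157 + D{\left(x{\left(j{\left(-4,N{\left(0 \right)} \right)},E{\left(R \right)} \right)} \right)}\right)^{2} = \left(-157 + \frac{1}{7}\right)^{2} = \left(- \frac{1098}{7}\right)^{2} = \frac{1205604}{49}$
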